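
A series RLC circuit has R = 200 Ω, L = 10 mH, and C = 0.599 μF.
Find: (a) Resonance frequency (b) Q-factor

Step 1 — Resonance condition Im(Z)=0 gives ω₀ = 1/√(LC).
Step 2 — ω₀ = 1/√(0.01·5.99e-07) = 1.292e+04 rad/s.
Step 3 — f₀ = ω₀/(2π) = 2056 Hz.
Step 4 — Series Q: Q = ω₀L/R = 1.292e+04·0.01/200 = 0.646.

(a) f₀ = 2056 Hz  (b) Q = 0.646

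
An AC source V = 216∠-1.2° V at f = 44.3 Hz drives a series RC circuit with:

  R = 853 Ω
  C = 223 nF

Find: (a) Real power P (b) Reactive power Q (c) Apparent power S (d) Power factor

Step 1 — Angular frequency: ω = 2π·f = 2π·44.3 = 278.3 rad/s.
Step 2 — Component impedances:
  R: Z = R = 853 Ω
  C: Z = 1/(jωC) = -j/(ω·C) = 0 - j1.611e+04 Ω
Step 3 — Series combination: Z_total = R + C = 853 - j1.611e+04 Ω = 1.613e+04∠-87.0° Ω.
Step 4 — Source phasor: V = 216∠-1.2° V = 216 - j4.524 V.
Step 5 — Current: I = V / Z = 0.0009877 + j0.01335 A = 0.01339∠85.8° A.
Step 6 — Complex power: S = V·I* = 0.1529 - j2.888 VA.
Step 7 — Real power: P = Re(S) = 0.1529 W.
Step 8 — Reactive power: Q = Im(S) = -2.888 VAR.
Step 9 — Apparent power: |S| = 2.892 VA.
Step 10 — Power factor: PF = P/|S| = 0.05287 (leading).

(a) P = 0.1529 W  (b) Q = -2.888 VAR  (c) S = 2.892 VA  (d) PF = 0.05287 (leading)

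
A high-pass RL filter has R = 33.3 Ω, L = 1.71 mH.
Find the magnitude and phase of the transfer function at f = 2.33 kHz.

Step 1 — Angular frequency: ω = 2π·2330 = 1.464e+04 rad/s.
Step 2 — Transfer function: H(jω) = jωL/(R + jωL).
Step 3 — Numerator jωL = j·25.03; denominator R + jωL = 33.3 + j25.03.
Step 4 — H = 0.3611 + j0.4803.
Step 5 — Magnitude: |H| = 0.6009 (-4.4 dB); phase: φ = 53.1°.

|H| = 0.6009 (-4.4 dB), φ = 53.1°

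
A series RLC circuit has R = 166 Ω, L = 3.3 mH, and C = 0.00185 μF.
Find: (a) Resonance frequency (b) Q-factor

Step 1 — Resonance condition Im(Z)=0 gives ω₀ = 1/√(LC).
Step 2 — ω₀ = 1/√(0.0033·1.85e-09) = 4.047e+05 rad/s.
Step 3 — f₀ = ω₀/(2π) = 6.441e+04 Hz.
Step 4 — Series Q: Q = ω₀L/R = 4.047e+05·0.0033/166 = 8.046.

(a) f₀ = 6.441e+04 Hz  (b) Q = 8.046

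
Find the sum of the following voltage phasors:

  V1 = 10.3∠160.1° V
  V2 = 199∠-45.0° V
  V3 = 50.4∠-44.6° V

Step 1 — Convert each phasor to rectangular form:
  V1 = 10.3·(cos(160.1°) + j·sin(160.1°)) = -9.685 + j3.506 V
  V2 = 199·(cos(-45.0°) + j·sin(-45.0°)) = 140.7 - j140.7 V
  V3 = 50.4·(cos(-44.6°) + j·sin(-44.6°)) = 35.89 - j35.39 V
Step 2 — Sum components: V_total = 166.9 - j172.6 V.
Step 3 — Convert to polar: |V_total| = 240.1 V, ∠V_total = -46.0°.

V_total = 240.1∠-46.0° V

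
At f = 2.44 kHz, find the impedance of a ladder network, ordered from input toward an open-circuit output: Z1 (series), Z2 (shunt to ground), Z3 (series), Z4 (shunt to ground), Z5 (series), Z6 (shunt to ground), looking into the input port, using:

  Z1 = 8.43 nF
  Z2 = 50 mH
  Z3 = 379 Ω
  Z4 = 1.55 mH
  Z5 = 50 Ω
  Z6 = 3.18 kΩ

Step 1 — Angular frequency: ω = 2π·f = 2π·2440 = 1.533e+04 rad/s.
Step 2 — Component impedances:
  Z1: Z = 1/(jωC) = -j/(ω·C) = 0 - j7738 Ω
  Z2: Z = jωL = j·1.533e+04·0.05 = 0 + j766.5 Ω
  Z3: Z = R = 379 Ω
  Z4: Z = jωL = j·1.533e+04·0.00155 = 0 + j23.76 Ω
  Z5: Z = R = 50 Ω
  Z6: Z = R = 3180 Ω
Step 3 — Ladder network (open output): work backward from the far end, alternating series and parallel combinations. Z_in = 290 - j7575 Ω = 7581∠-87.8° Ω.

Z = 290 - j7575 Ω = 7581∠-87.8° Ω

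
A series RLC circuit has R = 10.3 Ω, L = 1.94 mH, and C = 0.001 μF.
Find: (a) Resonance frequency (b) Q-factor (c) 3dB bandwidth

Step 1 — Resonance: ω₀ = 1/√(LC) = 1/√(0.00194·1e-09) = 7.18e+05 rad/s.
Step 2 — f₀ = ω₀/(2π) = 1.143e+05 Hz.
Step 3 — Series Q: Q = ω₀L/R = 7.18e+05·0.00194/10.3 = 135.2.
Step 4 — Bandwidth: Δω = ω₀/Q = 5309 rad/s; BW = Δω/(2π) = 845 Hz.

(a) f₀ = 1.143e+05 Hz  (b) Q = 135.2  (c) BW = 845 Hz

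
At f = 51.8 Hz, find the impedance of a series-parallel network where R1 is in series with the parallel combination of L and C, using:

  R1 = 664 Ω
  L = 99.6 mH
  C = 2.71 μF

Step 1 — Angular frequency: ω = 2π·f = 2π·51.8 = 325.5 rad/s.
Step 2 — Component impedances:
  R1: Z = R = 664 Ω
  L: Z = jωL = j·325.5·0.0996 = 0 + j32.42 Ω
  C: Z = 1/(jωC) = -j/(ω·C) = 0 - j1134 Ω
Step 3 — Parallel branch: L || C = 1/(1/L + 1/C) = 0 + j33.37 Ω.
Step 4 — Series with R1: Z_total = R1 + (L || C) = 664 + j33.37 Ω = 664.8∠2.9° Ω.

Z = 664 + j33.37 Ω = 664.8∠2.9° Ω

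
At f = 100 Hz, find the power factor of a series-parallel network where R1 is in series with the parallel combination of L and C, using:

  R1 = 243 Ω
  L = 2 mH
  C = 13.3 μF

Step 1 — Angular frequency: ω = 2π·f = 2π·100 = 628.3 rad/s.
Step 2 — Component impedances:
  R1: Z = R = 243 Ω
  L: Z = jωL = j·628.3·0.002 = 0 + j1.257 Ω
  C: Z = 1/(jωC) = -j/(ω·C) = 0 - j119.7 Ω
Step 3 — Parallel branch: L || C = 1/(1/L + 1/C) = 0 + j1.27 Ω.
Step 4 — Series with R1: Z_total = R1 + (L || C) = 243 + j1.27 Ω = 243∠0.3° Ω.
Step 5 — Power factor: PF = cos(φ) = Re(Z)/|Z| = 243/243 = 1.
Step 6 — Type: Im(Z) = 1.27 ⇒ lagging (phase φ = 0.3°).

PF = 1 (lagging, φ = 0.3°)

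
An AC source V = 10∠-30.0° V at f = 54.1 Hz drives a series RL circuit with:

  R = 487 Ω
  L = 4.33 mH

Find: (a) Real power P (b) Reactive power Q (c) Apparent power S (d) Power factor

Step 1 — Angular frequency: ω = 2π·f = 2π·54.1 = 339.9 rad/s.
Step 2 — Component impedances:
  R: Z = R = 487 Ω
  L: Z = jωL = j·339.9·0.00433 = 0 + j1.472 Ω
Step 3 — Series combination: Z_total = R + L = 487 + j1.472 Ω = 487∠0.2° Ω.
Step 4 — Source phasor: V = 10∠-30.0° V = 8.66 - j5 V.
Step 5 — Current: I = V / Z = 0.01775 - j0.01032 A = 0.02053∠-30.2° A.
Step 6 — Complex power: S = V·I* = 0.2053 + j0.0006206 VA.
Step 7 — Real power: P = Re(S) = 0.2053 W.
Step 8 — Reactive power: Q = Im(S) = 0.0006206 VAR.
Step 9 — Apparent power: |S| = 0.2053 VA.
Step 10 — Power factor: PF = P/|S| = 1 (lagging).

(a) P = 0.2053 W  (b) Q = 0.0006206 VAR  (c) S = 0.2053 VA  (d) PF = 1 (lagging)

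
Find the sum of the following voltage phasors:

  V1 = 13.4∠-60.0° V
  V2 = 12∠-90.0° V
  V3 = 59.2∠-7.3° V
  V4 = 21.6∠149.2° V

Step 1 — Convert each phasor to rectangular form:
  V1 = 13.4·(cos(-60.0°) + j·sin(-60.0°)) = 6.7 - j11.6 V
  V2 = 12·(cos(-90.0°) + j·sin(-90.0°)) = 0 - j12 V
  V3 = 59.2·(cos(-7.3°) + j·sin(-7.3°)) = 58.72 - j7.522 V
  V4 = 21.6·(cos(149.2°) + j·sin(149.2°)) = -18.55 + j11.06 V
Step 2 — Sum components: V_total = 46.87 - j20.07 V.
Step 3 — Convert to polar: |V_total| = 50.98 V, ∠V_total = -23.2°.

V_total = 50.98∠-23.2° V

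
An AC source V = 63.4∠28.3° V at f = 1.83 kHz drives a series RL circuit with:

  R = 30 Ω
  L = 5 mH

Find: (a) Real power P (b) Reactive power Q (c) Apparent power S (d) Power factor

Step 1 — Angular frequency: ω = 2π·f = 2π·1830 = 1.15e+04 rad/s.
Step 2 — Component impedances:
  R: Z = R = 30 Ω
  L: Z = jωL = j·1.15e+04·0.005 = 0 + j57.49 Ω
Step 3 — Series combination: Z_total = R + L = 30 + j57.49 Ω = 64.85∠62.4° Ω.
Step 4 — Source phasor: V = 63.4∠28.3° V = 55.82 + j30.06 V.
Step 5 — Current: I = V / Z = 0.8092 - j0.5487 A = 0.9777∠-34.1° A.
Step 6 — Complex power: S = V·I* = 28.68 + j54.95 VA.
Step 7 — Real power: P = Re(S) = 28.68 W.
Step 8 — Reactive power: Q = Im(S) = 54.95 VAR.
Step 9 — Apparent power: |S| = 61.98 VA.
Step 10 — Power factor: PF = P/|S| = 0.4626 (lagging).

(a) P = 28.68 W  (b) Q = 54.95 VAR  (c) S = 61.98 VA  (d) PF = 0.4626 (lagging)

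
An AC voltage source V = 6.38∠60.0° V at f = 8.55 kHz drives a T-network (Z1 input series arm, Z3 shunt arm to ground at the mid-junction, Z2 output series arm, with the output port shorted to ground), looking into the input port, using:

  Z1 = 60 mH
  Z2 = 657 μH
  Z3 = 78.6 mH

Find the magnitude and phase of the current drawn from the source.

Step 1 — Angular frequency: ω = 2π·f = 2π·8550 = 5.372e+04 rad/s.
Step 2 — Component impedances:
  Z1: Z = jωL = j·5.372e+04·0.06 = 0 + j3223 Ω
  Z2: Z = jωL = j·5.372e+04·0.000657 = 0 + j35.29 Ω
  Z3: Z = jωL = j·5.372e+04·0.0786 = 0 + j4222 Ω
Step 3 — With the output port shorted to ground, the output series arm Z2 runs from the junction to ground; the shunt arm Z3 also runs from the junction to ground. They appear in parallel: Z3 || Z2 = 0 + j35 Ω.
Step 4 — Series with input arm Z1: Z_in = Z1 + (Z3 || Z2) = 0 + j3258 Ω = 3258∠90.0° Ω.
Step 5 — Source phasor: V = 6.38∠60.0° V = 3.19 + j5.525 V.
Step 6 — Ohm's law: I = V / Z_total = (3.19 + j5.525) / (0 + j3258) = 0.001696 - j0.000979 A.
Step 7 — Convert to polar: |I| = 0.001958 A, ∠I = -30.0°.

I = 0.001958∠-30.0° A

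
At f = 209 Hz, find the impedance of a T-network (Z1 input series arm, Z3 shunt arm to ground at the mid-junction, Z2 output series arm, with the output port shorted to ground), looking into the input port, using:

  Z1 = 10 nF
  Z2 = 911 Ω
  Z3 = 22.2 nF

Step 1 — Angular frequency: ω = 2π·f = 2π·209 = 1313 rad/s.
Step 2 — Component impedances:
  Z1: Z = 1/(jωC) = -j/(ω·C) = 0 - j7.615e+04 Ω
  Z2: Z = R = 911 Ω
  Z3: Z = 1/(jωC) = -j/(ω·C) = 0 - j3.43e+04 Ω
Step 3 — With the output port shorted to ground, the output series arm Z2 runs from the junction to ground; the shunt arm Z3 also runs from the junction to ground. They appear in parallel: Z3 || Z2 = 910.4 - j24.18 Ω.
Step 4 — Series with input arm Z1: Z_in = Z1 + (Z3 || Z2) = 910.4 - j7.617e+04 Ω = 7.618e+04∠-89.3° Ω.

Z = 910.4 - j7.617e+04 Ω = 7.618e+04∠-89.3° Ω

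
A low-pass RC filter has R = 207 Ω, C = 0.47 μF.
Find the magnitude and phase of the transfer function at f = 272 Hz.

Step 1 — Angular frequency: ω = 2π·272 = 1709 rad/s.
Step 2 — Transfer function: H(jω) = 1/(1 + jωRC).
Step 3 — Denominator: 1 + jωRC = 1 + j·1709·207·4.7e-07 = 1 + j0.1663.
Step 4 — H = 0.9731 - j0.1618.
Step 5 — Magnitude: |H| = 0.9865 (-0.1 dB); phase: φ = -9.4°.

|H| = 0.9865 (-0.1 dB), φ = -9.4°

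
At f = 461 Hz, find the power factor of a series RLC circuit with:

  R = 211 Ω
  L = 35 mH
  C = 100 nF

Step 1 — Angular frequency: ω = 2π·f = 2π·461 = 2897 rad/s.
Step 2 — Component impedances:
  R: Z = R = 211 Ω
  L: Z = jωL = j·2897·0.035 = 0 + j101.4 Ω
  C: Z = 1/(jωC) = -j/(ω·C) = 0 - j3452 Ω
Step 3 — Series combination: Z_total = R + L + C = 211 - j3351 Ω = 3358∠-86.4° Ω.
Step 4 — Power factor: PF = cos(φ) = Re(Z)/|Z| = 211/3358 = 0.06284.
Step 5 — Type: Im(Z) = -3351 ⇒ leading (phase φ = -86.4°).

PF = 0.06284 (leading, φ = -86.4°)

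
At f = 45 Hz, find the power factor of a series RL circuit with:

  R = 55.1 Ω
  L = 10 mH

Step 1 — Angular frequency: ω = 2π·f = 2π·45 = 282.7 rad/s.
Step 2 — Component impedances:
  R: Z = R = 55.1 Ω
  L: Z = jωL = j·282.7·0.01 = 0 + j2.827 Ω
Step 3 — Series combination: Z_total = R + L = 55.1 + j2.827 Ω = 55.17∠2.9° Ω.
Step 4 — Power factor: PF = cos(φ) = Re(Z)/|Z| = 55.1/55.17 = 0.9987.
Step 5 — Type: Im(Z) = 2.827 ⇒ lagging (phase φ = 2.9°).

PF = 0.9987 (lagging, φ = 2.9°)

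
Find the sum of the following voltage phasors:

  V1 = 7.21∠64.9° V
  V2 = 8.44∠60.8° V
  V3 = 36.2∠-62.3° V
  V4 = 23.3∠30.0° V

Step 1 — Convert each phasor to rectangular form:
  V1 = 7.21·(cos(64.9°) + j·sin(64.9°)) = 3.058 + j6.529 V
  V2 = 8.44·(cos(60.8°) + j·sin(60.8°)) = 4.118 + j7.367 V
  V3 = 36.2·(cos(-62.3°) + j·sin(-62.3°)) = 16.83 - j32.05 V
  V4 = 23.3·(cos(30.0°) + j·sin(30.0°)) = 20.18 + j11.65 V
Step 2 — Sum components: V_total = 44.18 - j6.505 V.
Step 3 — Convert to polar: |V_total| = 44.66 V, ∠V_total = -8.4°.

V_total = 44.66∠-8.4° V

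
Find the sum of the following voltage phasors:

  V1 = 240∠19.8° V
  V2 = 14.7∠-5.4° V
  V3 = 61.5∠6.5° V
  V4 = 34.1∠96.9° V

Step 1 — Convert each phasor to rectangular form:
  V1 = 240·(cos(19.8°) + j·sin(19.8°)) = 225.8 + j81.3 V
  V2 = 14.7·(cos(-5.4°) + j·sin(-5.4°)) = 14.63 - j1.383 V
  V3 = 61.5·(cos(6.5°) + j·sin(6.5°)) = 61.1 + j6.962 V
  V4 = 34.1·(cos(96.9°) + j·sin(96.9°)) = -4.097 + j33.85 V
Step 2 — Sum components: V_total = 297.5 + j120.7 V.
Step 3 — Convert to polar: |V_total| = 321 V, ∠V_total = 22.1°.

V_total = 321∠22.1° V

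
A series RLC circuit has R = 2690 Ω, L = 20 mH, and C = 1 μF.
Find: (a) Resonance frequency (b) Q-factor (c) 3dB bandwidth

Step 1 — Resonance condition Im(Z)=0 gives ω₀ = 1/√(LC).
Step 2 — ω₀ = 1/√(0.02·1e-06) = 7071 rad/s.
Step 3 — f₀ = ω₀/(2π) = 1125 Hz.
Step 4 — Series Q: Q = ω₀L/R = 7071·0.02/2690 = 0.05257.
Step 5 — 3dB bandwidth: Δω = ω₀/Q = 1.345e+05 rad/s; BW = Δω/(2π) = 2.141e+04 Hz.

(a) f₀ = 1125 Hz  (b) Q = 0.05257  (c) BW = 2.141e+04 Hz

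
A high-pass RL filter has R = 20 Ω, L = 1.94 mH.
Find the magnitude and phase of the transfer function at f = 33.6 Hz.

Step 1 — Angular frequency: ω = 2π·33.6 = 211.1 rad/s.
Step 2 — Transfer function: H(jω) = jωL/(R + jωL).
Step 3 — Numerator jωL = j·0.4096; denominator R + jωL = 20 + j0.4096.
Step 4 — H = 0.0004192 + j0.02047.
Step 5 — Magnitude: |H| = 0.02047 (-33.8 dB); phase: φ = 88.8°.

|H| = 0.02047 (-33.8 dB), φ = 88.8°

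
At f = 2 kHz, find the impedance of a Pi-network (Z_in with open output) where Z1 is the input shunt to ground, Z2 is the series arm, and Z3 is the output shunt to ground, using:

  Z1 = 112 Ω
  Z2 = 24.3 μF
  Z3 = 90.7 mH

Step 1 — Angular frequency: ω = 2π·f = 2π·2000 = 1.257e+04 rad/s.
Step 2 — Component impedances:
  Z1: Z = R = 112 Ω
  Z2: Z = 1/(jωC) = -j/(ω·C) = 0 - j3.275 Ω
  Z3: Z = jωL = j·1.257e+04·0.0907 = 0 + j1140 Ω
Step 3 — With open output, the series arm Z2 and the output shunt Z3 appear in series to ground: Z2 + Z3 = 0 + j1136 Ω.
Step 4 — Parallel with input shunt Z1: Z_in = Z1 || (Z2 + Z3) = 110.9 + j10.93 Ω = 111.5∠5.6° Ω.

Z = 110.9 + j10.93 Ω = 111.5∠5.6° Ω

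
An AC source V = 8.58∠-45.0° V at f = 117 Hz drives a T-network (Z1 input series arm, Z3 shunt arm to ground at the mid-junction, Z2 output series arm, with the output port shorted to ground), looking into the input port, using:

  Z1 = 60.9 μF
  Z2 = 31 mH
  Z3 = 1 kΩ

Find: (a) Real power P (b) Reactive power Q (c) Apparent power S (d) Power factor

Step 1 — Angular frequency: ω = 2π·f = 2π·117 = 735.1 rad/s.
Step 2 — Component impedances:
  Z1: Z = 1/(jωC) = -j/(ω·C) = 0 - j22.34 Ω
  Z2: Z = jωL = j·735.1·0.031 = 0 + j22.79 Ω
  Z3: Z = R = 1000 Ω
Step 3 — With the output port shorted to ground, the output series arm Z2 runs from the junction to ground; the shunt arm Z3 also runs from the junction to ground. They appear in parallel: Z3 || Z2 = 0.5191 + j22.78 Ω.
Step 4 — Series with input arm Z1: Z_in = Z1 + (Z3 || Z2) = 0.5191 + j0.4407 Ω = 0.6809∠40.3° Ω.
Step 5 — Source phasor: V = 8.58∠-45.0° V = 6.067 - j6.067 V.
Step 6 — Current: I = V / Z = 1.026 - j12.56 A = 12.6∠-85.3° A.
Step 7 — Complex power: S = V·I* = 82.42 + j69.97 VA.
Step 8 — Real power: P = Re(S) = 82.42 W.
Step 9 — Reactive power: Q = Im(S) = 69.97 VAR.
Step 10 — Apparent power: |S| = 108.1 VA.
Step 11 — Power factor: PF = P/|S| = 0.7623 (lagging).

(a) P = 82.42 W  (b) Q = 69.97 VAR  (c) S = 108.1 VA  (d) PF = 0.7623 (lagging)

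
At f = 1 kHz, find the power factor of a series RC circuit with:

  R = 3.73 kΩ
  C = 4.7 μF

Step 1 — Angular frequency: ω = 2π·f = 2π·1000 = 6283 rad/s.
Step 2 — Component impedances:
  R: Z = R = 3730 Ω
  C: Z = 1/(jωC) = -j/(ω·C) = 0 - j33.86 Ω
Step 3 — Series combination: Z_total = R + C = 3730 - j33.86 Ω = 3730∠-0.5° Ω.
Step 4 — Power factor: PF = cos(φ) = Re(Z)/|Z| = 3730/3730 = 1.
Step 5 — Type: Im(Z) = -33.86 ⇒ leading (phase φ = -0.5°).

PF = 1 (leading, φ = -0.5°)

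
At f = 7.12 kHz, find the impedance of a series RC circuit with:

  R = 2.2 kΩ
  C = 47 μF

Step 1 — Angular frequency: ω = 2π·f = 2π·7120 = 4.474e+04 rad/s.
Step 2 — Component impedances:
  R: Z = R = 2200 Ω
  C: Z = 1/(jωC) = -j/(ω·C) = 0 - j0.4756 Ω
Step 3 — Series combination: Z_total = R + C = 2200 - j0.4756 Ω = 2200∠-0.0° Ω.

Z = 2200 - j0.4756 Ω = 2200∠-0.0° Ω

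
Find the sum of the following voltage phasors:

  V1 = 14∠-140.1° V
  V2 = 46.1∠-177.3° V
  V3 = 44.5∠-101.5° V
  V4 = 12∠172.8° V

Step 1 — Convert each phasor to rectangular form:
  V1 = 14·(cos(-140.1°) + j·sin(-140.1°)) = -10.74 - j8.98 V
  V2 = 46.1·(cos(-177.3°) + j·sin(-177.3°)) = -46.05 - j2.172 V
  V3 = 44.5·(cos(-101.5°) + j·sin(-101.5°)) = -8.872 - j43.61 V
  V4 = 12·(cos(172.8°) + j·sin(172.8°)) = -11.91 + j1.504 V
Step 2 — Sum components: V_total = -77.57 - j53.25 V.
Step 3 — Convert to polar: |V_total| = 94.09 V, ∠V_total = -145.5°.

V_total = 94.09∠-145.5° V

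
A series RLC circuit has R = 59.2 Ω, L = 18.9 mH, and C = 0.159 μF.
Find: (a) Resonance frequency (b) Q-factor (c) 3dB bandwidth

Step 1 — Resonance condition Im(Z)=0 gives ω₀ = 1/√(LC).
Step 2 — ω₀ = 1/√(0.0189·1.59e-07) = 1.824e+04 rad/s.
Step 3 — f₀ = ω₀/(2π) = 2903 Hz.
Step 4 — Series Q: Q = ω₀L/R = 1.824e+04·0.0189/59.2 = 5.824.
Step 5 — 3dB bandwidth: Δω = ω₀/Q = 3132 rad/s; BW = Δω/(2π) = 498.5 Hz.

(a) f₀ = 2903 Hz  (b) Q = 5.824  (c) BW = 498.5 Hz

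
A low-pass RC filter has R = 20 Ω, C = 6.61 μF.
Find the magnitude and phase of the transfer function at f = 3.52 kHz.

Step 1 — Angular frequency: ω = 2π·3520 = 2.212e+04 rad/s.
Step 2 — Transfer function: H(jω) = 1/(1 + jωRC).
Step 3 — Denominator: 1 + jωRC = 1 + j·2.212e+04·20·6.61e-06 = 1 + j2.924.
Step 4 — H = 0.1047 - j0.3062.
Step 5 — Magnitude: |H| = 0.3236 (-9.8 dB); phase: φ = -71.1°.

|H| = 0.3236 (-9.8 dB), φ = -71.1°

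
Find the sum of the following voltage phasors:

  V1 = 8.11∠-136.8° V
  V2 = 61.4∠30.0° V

Step 1 — Convert each phasor to rectangular form:
  V1 = 8.11·(cos(-136.8°) + j·sin(-136.8°)) = -5.912 - j5.552 V
  V2 = 61.4·(cos(30.0°) + j·sin(30.0°)) = 53.17 + j30.7 V
Step 2 — Sum components: V_total = 47.26 + j25.15 V.
Step 3 — Convert to polar: |V_total| = 53.54 V, ∠V_total = 28.0°.

V_total = 53.54∠28.0° V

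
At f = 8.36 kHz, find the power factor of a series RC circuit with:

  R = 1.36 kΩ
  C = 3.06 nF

Step 1 — Angular frequency: ω = 2π·f = 2π·8360 = 5.253e+04 rad/s.
Step 2 — Component impedances:
  R: Z = R = 1360 Ω
  C: Z = 1/(jωC) = -j/(ω·C) = 0 - j6221 Ω
Step 3 — Series combination: Z_total = R + C = 1360 - j6221 Ω = 6368∠-77.7° Ω.
Step 4 — Power factor: PF = cos(φ) = Re(Z)/|Z| = 1360/6368 = 0.2136.
Step 5 — Type: Im(Z) = -6221 ⇒ leading (phase φ = -77.7°).

PF = 0.2136 (leading, φ = -77.7°)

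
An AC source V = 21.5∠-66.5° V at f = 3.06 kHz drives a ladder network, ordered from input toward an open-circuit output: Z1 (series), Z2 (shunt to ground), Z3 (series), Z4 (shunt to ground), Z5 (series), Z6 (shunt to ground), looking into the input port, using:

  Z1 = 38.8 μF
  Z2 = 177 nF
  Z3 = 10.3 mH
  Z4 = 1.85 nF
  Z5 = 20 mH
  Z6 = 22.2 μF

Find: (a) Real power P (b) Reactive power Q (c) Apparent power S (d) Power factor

Step 1 — Angular frequency: ω = 2π·f = 2π·3060 = 1.923e+04 rad/s.
Step 2 — Component impedances:
  Z1: Z = 1/(jωC) = -j/(ω·C) = 0 - j1.341 Ω
  Z2: Z = 1/(jωC) = -j/(ω·C) = 0 - j293.8 Ω
  Z3: Z = jωL = j·1.923e+04·0.0103 = 0 + j198 Ω
  Z4: Z = 1/(jωC) = -j/(ω·C) = 0 - j2.811e+04 Ω
  Z5: Z = jωL = j·1.923e+04·0.02 = 0 + j384.5 Ω
  Z6: Z = 1/(jωC) = -j/(ω·C) = 0 - j2.343 Ω
Step 3 — Ladder network (open output): work backward from the far end, alternating series and parallel combinations. Z_in = 0 - j591.3 Ω = 591.3∠-90.0° Ω.
Step 4 — Source phasor: V = 21.5∠-66.5° V = 8.573 - j19.72 V.
Step 5 — Current: I = V / Z = 0.03335 + j0.0145 A = 0.03636∠23.5° A.
Step 6 — Complex power: S = V·I* = 0 - j0.7818 VA.
Step 7 — Real power: P = Re(S) = 0 W.
Step 8 — Reactive power: Q = Im(S) = -0.7818 VAR.
Step 9 — Apparent power: |S| = 0.7818 VA.
Step 10 — Power factor: PF = P/|S| = 0 (leading).

(a) P = 0 W  (b) Q = -0.7818 VAR  (c) S = 0.7818 VA  (d) PF = 0 (leading)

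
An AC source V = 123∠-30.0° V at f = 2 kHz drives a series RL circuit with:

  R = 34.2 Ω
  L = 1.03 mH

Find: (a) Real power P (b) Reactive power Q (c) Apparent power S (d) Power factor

Step 1 — Angular frequency: ω = 2π·f = 2π·2000 = 1.257e+04 rad/s.
Step 2 — Component impedances:
  R: Z = R = 34.2 Ω
  L: Z = jωL = j·1.257e+04·0.00103 = 0 + j12.94 Ω
Step 3 — Series combination: Z_total = R + L = 34.2 + j12.94 Ω = 36.57∠20.7° Ω.
Step 4 — Source phasor: V = 123∠-30.0° V = 106.5 - j61.5 V.
Step 5 — Current: I = V / Z = 2.129 - j2.604 A = 3.364∠-50.7° A.
Step 6 — Complex power: S = V·I* = 386.9 + j146.4 VA.
Step 7 — Real power: P = Re(S) = 386.9 W.
Step 8 — Reactive power: Q = Im(S) = 146.4 VAR.
Step 9 — Apparent power: |S| = 413.7 VA.
Step 10 — Power factor: PF = P/|S| = 0.9353 (lagging).

(a) P = 386.9 W  (b) Q = 146.4 VAR  (c) S = 413.7 VA  (d) PF = 0.9353 (lagging)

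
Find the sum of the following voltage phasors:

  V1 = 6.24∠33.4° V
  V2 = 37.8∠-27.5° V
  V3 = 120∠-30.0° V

Step 1 — Convert each phasor to rectangular form:
  V1 = 6.24·(cos(33.4°) + j·sin(33.4°)) = 5.209 + j3.435 V
  V2 = 37.8·(cos(-27.5°) + j·sin(-27.5°)) = 33.53 - j17.45 V
  V3 = 120·(cos(-30.0°) + j·sin(-30.0°)) = 103.9 - j60 V
Step 2 — Sum components: V_total = 142.7 - j74.02 V.
Step 3 — Convert to polar: |V_total| = 160.7 V, ∠V_total = -27.4°.

V_total = 160.7∠-27.4° V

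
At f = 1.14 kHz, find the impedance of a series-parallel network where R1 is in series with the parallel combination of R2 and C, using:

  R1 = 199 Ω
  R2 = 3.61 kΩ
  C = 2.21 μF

Step 1 — Angular frequency: ω = 2π·f = 2π·1140 = 7163 rad/s.
Step 2 — Component impedances:
  R1: Z = R = 199 Ω
  R2: Z = R = 3610 Ω
  C: Z = 1/(jωC) = -j/(ω·C) = 0 - j63.17 Ω
Step 3 — Parallel branch: R2 || C = 1/(1/R2 + 1/C) = 1.105 - j63.15 Ω.
Step 4 — Series with R1: Z_total = R1 + (R2 || C) = 200.1 - j63.15 Ω = 209.8∠-17.5° Ω.

Z = 200.1 - j63.15 Ω = 209.8∠-17.5° Ω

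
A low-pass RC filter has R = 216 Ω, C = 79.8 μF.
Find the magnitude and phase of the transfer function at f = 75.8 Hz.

Step 1 — Angular frequency: ω = 2π·75.8 = 476.3 rad/s.
Step 2 — Transfer function: H(jω) = 1/(1 + jωRC).
Step 3 — Denominator: 1 + jωRC = 1 + j·476.3·216·7.98e-05 = 1 + j8.209.
Step 4 — H = 0.01462 - j0.12.
Step 5 — Magnitude: |H| = 0.1209 (-18.4 dB); phase: φ = -83.1°.

|H| = 0.1209 (-18.4 dB), φ = -83.1°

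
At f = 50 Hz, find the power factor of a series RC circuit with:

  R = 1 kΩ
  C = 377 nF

Step 1 — Angular frequency: ω = 2π·f = 2π·50 = 314.2 rad/s.
Step 2 — Component impedances:
  R: Z = R = 1000 Ω
  C: Z = 1/(jωC) = -j/(ω·C) = 0 - j8443 Ω
Step 3 — Series combination: Z_total = R + C = 1000 - j8443 Ω = 8502∠-83.2° Ω.
Step 4 — Power factor: PF = cos(φ) = Re(Z)/|Z| = 1000/8502 = 0.1176.
Step 5 — Type: Im(Z) = -8443 ⇒ leading (phase φ = -83.2°).

PF = 0.1176 (leading, φ = -83.2°)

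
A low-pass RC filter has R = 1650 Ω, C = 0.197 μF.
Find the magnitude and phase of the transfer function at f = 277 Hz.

Step 1 — Angular frequency: ω = 2π·277 = 1740 rad/s.
Step 2 — Transfer function: H(jω) = 1/(1 + jωRC).
Step 3 — Denominator: 1 + jωRC = 1 + j·1740·1650·1.97e-07 = 1 + j0.5657.
Step 4 — H = 0.7575 - j0.4286.
Step 5 — Magnitude: |H| = 0.8704 (-1.2 dB); phase: φ = -29.5°.

|H| = 0.8704 (-1.2 dB), φ = -29.5°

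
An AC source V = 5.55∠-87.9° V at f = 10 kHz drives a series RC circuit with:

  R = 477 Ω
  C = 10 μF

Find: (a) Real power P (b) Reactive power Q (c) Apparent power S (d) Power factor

Step 1 — Angular frequency: ω = 2π·f = 2π·1e+04 = 6.283e+04 rad/s.
Step 2 — Component impedances:
  R: Z = R = 477 Ω
  C: Z = 1/(jωC) = -j/(ω·C) = 0 - j1.592 Ω
Step 3 — Series combination: Z_total = R + C = 477 - j1.592 Ω = 477∠-0.2° Ω.
Step 4 — Source phasor: V = 5.55∠-87.9° V = 0.2034 - j5.546 V.
Step 5 — Current: I = V / Z = 0.0004651 - j0.01163 A = 0.01164∠-87.7° A.
Step 6 — Complex power: S = V·I* = 0.06457 - j0.0002155 VA.
Step 7 — Real power: P = Re(S) = 0.06457 W.
Step 8 — Reactive power: Q = Im(S) = -0.0002155 VAR.
Step 9 — Apparent power: |S| = 0.06458 VA.
Step 10 — Power factor: PF = P/|S| = 1 (leading).

(a) P = 0.06457 W  (b) Q = -0.0002155 VAR  (c) S = 0.06458 VA  (d) PF = 1 (leading)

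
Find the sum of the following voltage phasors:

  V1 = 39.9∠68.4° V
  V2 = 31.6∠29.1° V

Step 1 — Convert each phasor to rectangular form:
  V1 = 39.9·(cos(68.4°) + j·sin(68.4°)) = 14.69 + j37.1 V
  V2 = 31.6·(cos(29.1°) + j·sin(29.1°)) = 27.61 + j15.37 V
Step 2 — Sum components: V_total = 42.3 + j52.47 V.
Step 3 — Convert to polar: |V_total| = 67.39 V, ∠V_total = 51.1°.

V_total = 67.39∠51.1° V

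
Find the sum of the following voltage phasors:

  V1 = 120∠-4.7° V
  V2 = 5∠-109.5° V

Step 1 — Convert each phasor to rectangular form:
  V1 = 120·(cos(-4.7°) + j·sin(-4.7°)) = 119.6 - j9.833 V
  V2 = 5·(cos(-109.5°) + j·sin(-109.5°)) = -1.669 - j4.713 V
Step 2 — Sum components: V_total = 117.9 - j14.55 V.
Step 3 — Convert to polar: |V_total| = 118.8 V, ∠V_total = -7.0°.

V_total = 118.8∠-7.0° V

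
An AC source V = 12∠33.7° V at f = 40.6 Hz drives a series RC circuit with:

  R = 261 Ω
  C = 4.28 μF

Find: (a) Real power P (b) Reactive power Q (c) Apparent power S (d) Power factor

Step 1 — Angular frequency: ω = 2π·f = 2π·40.6 = 255.1 rad/s.
Step 2 — Component impedances:
  R: Z = R = 261 Ω
  C: Z = 1/(jωC) = -j/(ω·C) = 0 - j915.9 Ω
Step 3 — Series combination: Z_total = R + C = 261 - j915.9 Ω = 952.4∠-74.1° Ω.
Step 4 — Source phasor: V = 12∠33.7° V = 9.983 + j6.658 V.
Step 5 — Current: I = V / Z = -0.003851 + j0.012 A = 0.0126∠107.8° A.
Step 6 — Complex power: S = V·I* = 0.04144 - j0.1454 VA.
Step 7 — Real power: P = Re(S) = 0.04144 W.
Step 8 — Reactive power: Q = Im(S) = -0.1454 VAR.
Step 9 — Apparent power: |S| = 0.1512 VA.
Step 10 — Power factor: PF = P/|S| = 0.2741 (leading).

(a) P = 0.04144 W  (b) Q = -0.1454 VAR  (c) S = 0.1512 VA  (d) PF = 0.2741 (leading)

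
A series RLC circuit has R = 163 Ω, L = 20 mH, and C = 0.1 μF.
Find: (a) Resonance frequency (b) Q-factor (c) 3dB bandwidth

Step 1 — Resonance condition Im(Z)=0 gives ω₀ = 1/√(LC).
Step 2 — ω₀ = 1/√(0.02·1e-07) = 2.236e+04 rad/s.
Step 3 — f₀ = ω₀/(2π) = 3559 Hz.
Step 4 — Series Q: Q = ω₀L/R = 2.236e+04·0.02/163 = 2.744.
Step 5 — 3dB bandwidth: Δω = ω₀/Q = 8150 rad/s; BW = Δω/(2π) = 1297 Hz.

(a) f₀ = 3559 Hz  (b) Q = 2.744  (c) BW = 1297 Hz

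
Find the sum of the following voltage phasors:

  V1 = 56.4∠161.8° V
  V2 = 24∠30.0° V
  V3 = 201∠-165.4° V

Step 1 — Convert each phasor to rectangular form:
  V1 = 56.4·(cos(161.8°) + j·sin(161.8°)) = -53.58 + j17.62 V
  V2 = 24·(cos(30.0°) + j·sin(30.0°)) = 20.78 + j12 V
  V3 = 201·(cos(-165.4°) + j·sin(-165.4°)) = -194.5 - j50.67 V
Step 2 — Sum components: V_total = -227.3 - j21.05 V.
Step 3 — Convert to polar: |V_total| = 228.3 V, ∠V_total = -174.7°.

V_total = 228.3∠-174.7° V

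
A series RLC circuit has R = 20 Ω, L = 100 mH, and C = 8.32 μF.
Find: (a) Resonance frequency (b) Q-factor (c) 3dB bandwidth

Step 1 — Resonance: ω₀ = 1/√(LC) = 1/√(0.1·8.32e-06) = 1096 rad/s.
Step 2 — f₀ = ω₀/(2π) = 174.5 Hz.
Step 3 — Series Q: Q = ω₀L/R = 1096·0.1/20 = 5.482.
Step 4 — Bandwidth: Δω = ω₀/Q = 200 rad/s; BW = Δω/(2π) = 31.83 Hz.

(a) f₀ = 174.5 Hz  (b) Q = 5.482  (c) BW = 31.83 Hz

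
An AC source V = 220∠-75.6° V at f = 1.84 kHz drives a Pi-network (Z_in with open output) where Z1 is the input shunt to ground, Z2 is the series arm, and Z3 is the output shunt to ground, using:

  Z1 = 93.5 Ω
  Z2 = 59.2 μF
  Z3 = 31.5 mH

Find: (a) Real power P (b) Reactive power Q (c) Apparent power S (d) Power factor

Step 1 — Angular frequency: ω = 2π·f = 2π·1840 = 1.156e+04 rad/s.
Step 2 — Component impedances:
  Z1: Z = R = 93.5 Ω
  Z2: Z = 1/(jωC) = -j/(ω·C) = 0 - j1.461 Ω
  Z3: Z = jωL = j·1.156e+04·0.0315 = 0 + j364.2 Ω
Step 3 — With open output, the series arm Z2 and the output shunt Z3 appear in series to ground: Z2 + Z3 = 0 + j362.7 Ω.
Step 4 — Parallel with input shunt Z1: Z_in = Z1 || (Z2 + Z3) = 87.67 + j22.6 Ω = 90.54∠14.5° Ω.
Step 5 — Source phasor: V = 220∠-75.6° V = 54.71 - j213.1 V.
Step 6 — Current: I = V / Z = -0.002333 - j2.43 A = 2.43∠-90.1° A.
Step 7 — Complex power: S = V·I* = 517.6 + j133.4 VA.
Step 8 — Real power: P = Re(S) = 517.6 W.
Step 9 — Reactive power: Q = Im(S) = 133.4 VAR.
Step 10 — Apparent power: |S| = 534.6 VA.
Step 11 — Power factor: PF = P/|S| = 0.9683 (lagging).

(a) P = 517.6 W  (b) Q = 133.4 VAR  (c) S = 534.6 VA  (d) PF = 0.9683 (lagging)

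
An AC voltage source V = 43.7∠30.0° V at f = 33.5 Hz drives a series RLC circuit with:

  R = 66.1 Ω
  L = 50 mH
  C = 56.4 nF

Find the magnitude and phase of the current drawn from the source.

Step 1 — Angular frequency: ω = 2π·f = 2π·33.5 = 210.5 rad/s.
Step 2 — Component impedances:
  R: Z = R = 66.1 Ω
  L: Z = jωL = j·210.5·0.05 = 0 + j10.52 Ω
  C: Z = 1/(jωC) = -j/(ω·C) = 0 - j8.424e+04 Ω
Step 3 — Series combination: Z_total = R + L + C = 66.1 - j8.423e+04 Ω = 8.423e+04∠-90.0° Ω.
Step 4 — Source phasor: V = 43.7∠30.0° V = 37.85 + j21.85 V.
Step 5 — Ohm's law: I = V / Z_total = (37.85 + j21.85) / (66.1 - j8.423e+04) = -0.0002591 + j0.0004495 A.
Step 6 — Convert to polar: |I| = 0.0005188 A, ∠I = 120.0°.

I = 0.0005188∠120.0° A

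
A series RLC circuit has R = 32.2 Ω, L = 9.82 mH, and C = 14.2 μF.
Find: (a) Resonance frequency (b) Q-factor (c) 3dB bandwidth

Step 1 — Resonance condition Im(Z)=0 gives ω₀ = 1/√(LC).
Step 2 — ω₀ = 1/√(0.00982·1.42e-05) = 2678 rad/s.
Step 3 — f₀ = ω₀/(2π) = 426.2 Hz.
Step 4 — Series Q: Q = ω₀L/R = 2678·0.00982/32.2 = 0.8167.
Step 5 — 3dB bandwidth: Δω = ω₀/Q = 3279 rad/s; BW = Δω/(2π) = 521.9 Hz.

(a) f₀ = 426.2 Hz  (b) Q = 0.8167  (c) BW = 521.9 Hz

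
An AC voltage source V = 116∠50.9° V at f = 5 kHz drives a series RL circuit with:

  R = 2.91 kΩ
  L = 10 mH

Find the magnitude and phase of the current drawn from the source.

Step 1 — Angular frequency: ω = 2π·f = 2π·5000 = 3.142e+04 rad/s.
Step 2 — Component impedances:
  R: Z = R = 2910 Ω
  L: Z = jωL = j·3.142e+04·0.01 = 0 + j314.2 Ω
Step 3 — Series combination: Z_total = R + L = 2910 + j314.2 Ω = 2927∠6.2° Ω.
Step 4 — Source phasor: V = 116∠50.9° V = 73.16 + j90.02 V.
Step 5 — Ohm's law: I = V / Z_total = (73.16 + j90.02) / (2910 + j314.2) = 0.02815 + j0.0279 A.
Step 6 — Convert to polar: |I| = 0.03963 A, ∠I = 44.7°.

I = 0.03963∠44.7° A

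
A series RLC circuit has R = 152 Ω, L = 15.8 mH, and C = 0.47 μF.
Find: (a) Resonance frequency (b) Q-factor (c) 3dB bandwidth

Step 1 — Resonance condition Im(Z)=0 gives ω₀ = 1/√(LC).
Step 2 — ω₀ = 1/√(0.0158·4.7e-07) = 1.16e+04 rad/s.
Step 3 — f₀ = ω₀/(2π) = 1847 Hz.
Step 4 — Series Q: Q = ω₀L/R = 1.16e+04·0.0158/152 = 1.206.
Step 5 — 3dB bandwidth: Δω = ω₀/Q = 9620 rad/s; BW = Δω/(2π) = 1531 Hz.

(a) f₀ = 1847 Hz  (b) Q = 1.206  (c) BW = 1531 Hz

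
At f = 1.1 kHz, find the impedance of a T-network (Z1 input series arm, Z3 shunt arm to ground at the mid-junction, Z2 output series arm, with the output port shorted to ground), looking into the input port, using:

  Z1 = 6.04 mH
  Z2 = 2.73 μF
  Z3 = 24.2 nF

Step 1 — Angular frequency: ω = 2π·f = 2π·1100 = 6912 rad/s.
Step 2 — Component impedances:
  Z1: Z = jωL = j·6912·0.00604 = 0 + j41.75 Ω
  Z2: Z = 1/(jωC) = -j/(ω·C) = 0 - j53 Ω
  Z3: Z = 1/(jωC) = -j/(ω·C) = 0 - j5979 Ω
Step 3 — With the output port shorted to ground, the output series arm Z2 runs from the junction to ground; the shunt arm Z3 also runs from the junction to ground. They appear in parallel: Z3 || Z2 = 0 - j52.53 Ω.
Step 4 — Series with input arm Z1: Z_in = Z1 + (Z3 || Z2) = 0 - j10.79 Ω = 10.79∠-90.0° Ω.

Z = 0 - j10.79 Ω = 10.79∠-90.0° Ω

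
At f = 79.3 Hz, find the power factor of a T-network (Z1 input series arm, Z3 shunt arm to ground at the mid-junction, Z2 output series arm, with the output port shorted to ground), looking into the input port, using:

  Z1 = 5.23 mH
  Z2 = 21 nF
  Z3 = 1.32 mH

Step 1 — Angular frequency: ω = 2π·f = 2π·79.3 = 498.3 rad/s.
Step 2 — Component impedances:
  Z1: Z = jωL = j·498.3·0.00523 = 0 + j2.606 Ω
  Z2: Z = 1/(jωC) = -j/(ω·C) = 0 - j9.557e+04 Ω
  Z3: Z = jωL = j·498.3·0.00132 = 0 + j0.6577 Ω
Step 3 — With the output port shorted to ground, the output series arm Z2 runs from the junction to ground; the shunt arm Z3 also runs from the junction to ground. They appear in parallel: Z3 || Z2 = 0 + j0.6577 Ω.
Step 4 — Series with input arm Z1: Z_in = Z1 + (Z3 || Z2) = 0 + j3.264 Ω = 3.264∠90.0° Ω.
Step 5 — Power factor: PF = cos(φ) = Re(Z)/|Z| = 0/3.264 = 0.
Step 6 — Type: Im(Z) = 3.264 ⇒ lagging (phase φ = 90.0°).

PF = 0 (lagging, φ = 90.0°)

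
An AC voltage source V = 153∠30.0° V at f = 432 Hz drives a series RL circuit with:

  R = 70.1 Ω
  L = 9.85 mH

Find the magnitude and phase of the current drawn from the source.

Step 1 — Angular frequency: ω = 2π·f = 2π·432 = 2714 rad/s.
Step 2 — Component impedances:
  R: Z = R = 70.1 Ω
  L: Z = jωL = j·2714·0.00985 = 0 + j26.74 Ω
Step 3 — Series combination: Z_total = R + L = 70.1 + j26.74 Ω = 75.03∠20.9° Ω.
Step 4 — Source phasor: V = 153∠30.0° V = 132.5 + j76.5 V.
Step 5 — Ohm's law: I = V / Z_total = (132.5 + j76.5) / (70.1 + j26.74) = 2.014 + j0.3233 A.
Step 6 — Convert to polar: |I| = 2.039 A, ∠I = 9.1°.

I = 2.039∠9.1° A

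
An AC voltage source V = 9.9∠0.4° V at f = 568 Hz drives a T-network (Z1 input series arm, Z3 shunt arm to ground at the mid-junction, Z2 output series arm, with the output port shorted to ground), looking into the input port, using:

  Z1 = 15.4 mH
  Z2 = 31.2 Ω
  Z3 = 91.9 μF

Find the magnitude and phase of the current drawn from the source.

Step 1 — Angular frequency: ω = 2π·f = 2π·568 = 3569 rad/s.
Step 2 — Component impedances:
  Z1: Z = jωL = j·3569·0.0154 = 0 + j54.96 Ω
  Z2: Z = R = 31.2 Ω
  Z3: Z = 1/(jωC) = -j/(ω·C) = 0 - j3.049 Ω
Step 3 — With the output port shorted to ground, the output series arm Z2 runs from the junction to ground; the shunt arm Z3 also runs from the junction to ground. They appear in parallel: Z3 || Z2 = 0.2951 - j3.02 Ω.
Step 4 — Series with input arm Z1: Z_in = Z1 + (Z3 || Z2) = 0.2951 + j51.94 Ω = 51.94∠89.7° Ω.
Step 5 — Source phasor: V = 9.9∠0.4° V = 9.9 + j0.06911 V.
Step 6 — Ohm's law: I = V / Z_total = (9.9 + j0.06911) / (0.2951 + j51.94) = 0.002414 - j0.1906 A.
Step 7 — Convert to polar: |I| = 0.1906 A, ∠I = -89.3°.

I = 0.1906∠-89.3° A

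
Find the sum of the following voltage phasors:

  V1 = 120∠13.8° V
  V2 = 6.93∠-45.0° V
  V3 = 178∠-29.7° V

Step 1 — Convert each phasor to rectangular form:
  V1 = 120·(cos(13.8°) + j·sin(13.8°)) = 116.5 + j28.62 V
  V2 = 6.93·(cos(-45.0°) + j·sin(-45.0°)) = 4.9 - j4.9 V
  V3 = 178·(cos(-29.7°) + j·sin(-29.7°)) = 154.6 - j88.19 V
Step 2 — Sum components: V_total = 276.1 - j64.47 V.
Step 3 — Convert to polar: |V_total| = 283.5 V, ∠V_total = -13.1°.

V_total = 283.5∠-13.1° V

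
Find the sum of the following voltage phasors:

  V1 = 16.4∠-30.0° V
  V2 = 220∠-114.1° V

Step 1 — Convert each phasor to rectangular form:
  V1 = 16.4·(cos(-30.0°) + j·sin(-30.0°)) = 14.2 - j8.2 V
  V2 = 220·(cos(-114.1°) + j·sin(-114.1°)) = -89.83 - j200.8 V
Step 2 — Sum components: V_total = -75.63 - j209 V.
Step 3 — Convert to polar: |V_total| = 222.3 V, ∠V_total = -109.9°.

V_total = 222.3∠-109.9° V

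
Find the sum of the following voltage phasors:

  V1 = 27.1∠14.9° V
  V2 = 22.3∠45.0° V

Step 1 — Convert each phasor to rectangular form:
  V1 = 27.1·(cos(14.9°) + j·sin(14.9°)) = 26.19 + j6.968 V
  V2 = 22.3·(cos(45.0°) + j·sin(45.0°)) = 15.77 + j15.77 V
Step 2 — Sum components: V_total = 41.96 + j22.74 V.
Step 3 — Convert to polar: |V_total| = 47.72 V, ∠V_total = 28.5°.

V_total = 47.72∠28.5° V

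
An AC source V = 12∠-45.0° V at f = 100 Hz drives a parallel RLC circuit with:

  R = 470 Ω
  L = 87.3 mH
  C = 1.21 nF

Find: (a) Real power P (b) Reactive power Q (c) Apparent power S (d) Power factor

Step 1 — Angular frequency: ω = 2π·f = 2π·100 = 628.3 rad/s.
Step 2 — Component impedances:
  R: Z = R = 470 Ω
  L: Z = jωL = j·628.3·0.0873 = 0 + j54.85 Ω
  C: Z = 1/(jωC) = -j/(ω·C) = 0 - j1.315e+06 Ω
Step 3 — Parallel combination: 1/Z_total = 1/R + 1/L + 1/C; Z_total = 6.316 + j54.12 Ω = 54.48∠83.3° Ω.
Step 4 — Source phasor: V = 12∠-45.0° V = 8.485 - j8.485 V.
Step 5 — Current: I = V / Z = -0.1366 - j0.1727 A = 0.2202∠-128.3° A.
Step 6 — Complex power: S = V·I* = 0.3064 + j2.625 VA.
Step 7 — Real power: P = Re(S) = 0.3064 W.
Step 8 — Reactive power: Q = Im(S) = 2.625 VAR.
Step 9 — Apparent power: |S| = 2.643 VA.
Step 10 — Power factor: PF = P/|S| = 0.1159 (lagging).

(a) P = 0.3064 W  (b) Q = 2.625 VAR  (c) S = 2.643 VA  (d) PF = 0.1159 (lagging)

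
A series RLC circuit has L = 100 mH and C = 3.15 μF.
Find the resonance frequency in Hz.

Step 1 — Resonance condition Im(Z)=0 gives ω₀ = 1/√(LC).
Step 2 — ω₀ = 1/√(0.1·3.15e-06) = 1782 rad/s.
Step 3 — f₀ = ω₀/(2π) = 283.6 Hz.

f₀ = 283.6 Hz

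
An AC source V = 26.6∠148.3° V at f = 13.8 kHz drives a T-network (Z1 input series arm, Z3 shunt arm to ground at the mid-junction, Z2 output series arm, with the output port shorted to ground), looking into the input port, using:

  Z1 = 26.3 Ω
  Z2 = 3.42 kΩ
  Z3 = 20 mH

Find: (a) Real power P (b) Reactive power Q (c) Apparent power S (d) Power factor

Step 1 — Angular frequency: ω = 2π·f = 2π·1.38e+04 = 8.671e+04 rad/s.
Step 2 — Component impedances:
  Z1: Z = R = 26.3 Ω
  Z2: Z = R = 3420 Ω
  Z3: Z = jωL = j·8.671e+04·0.02 = 0 + j1734 Ω
Step 3 — With the output port shorted to ground, the output series arm Z2 runs from the junction to ground; the shunt arm Z3 also runs from the junction to ground. They appear in parallel: Z3 || Z2 = 699.5 + j1379 Ω.
Step 4 — Series with input arm Z1: Z_in = Z1 + (Z3 || Z2) = 725.8 + j1379 Ω = 1559∠62.2° Ω.
Step 5 — Source phasor: V = 26.6∠148.3° V = -22.63 + j13.98 V.
Step 6 — Current: I = V / Z = 0.001175 + j0.01702 A = 0.01706∠86.1° A.
Step 7 — Complex power: S = V·I* = 0.2114 + j0.4017 VA.
Step 8 — Real power: P = Re(S) = 0.2114 W.
Step 9 — Reactive power: Q = Im(S) = 0.4017 VAR.
Step 10 — Apparent power: |S| = 0.4539 VA.
Step 11 — Power factor: PF = P/|S| = 0.4656 (lagging).

(a) P = 0.2114 W  (b) Q = 0.4017 VAR  (c) S = 0.4539 VA  (d) PF = 0.4656 (lagging)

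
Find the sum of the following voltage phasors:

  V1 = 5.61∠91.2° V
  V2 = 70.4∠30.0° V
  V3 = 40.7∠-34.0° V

Step 1 — Convert each phasor to rectangular form:
  V1 = 5.61·(cos(91.2°) + j·sin(91.2°)) = -0.1175 + j5.609 V
  V2 = 70.4·(cos(30.0°) + j·sin(30.0°)) = 60.97 + j35.2 V
  V3 = 40.7·(cos(-34.0°) + j·sin(-34.0°)) = 33.74 - j22.76 V
Step 2 — Sum components: V_total = 94.59 + j18.05 V.
Step 3 — Convert to polar: |V_total| = 96.3 V, ∠V_total = 10.8°.

V_total = 96.3∠10.8° V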